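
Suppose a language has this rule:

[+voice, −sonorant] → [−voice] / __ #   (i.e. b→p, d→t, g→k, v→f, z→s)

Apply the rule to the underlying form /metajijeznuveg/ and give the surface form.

Scanning /metajijeznuveg/: /z/ at position 9 is not in the conditioning environment; /v/ at position 12 is not in the conditioning environment; /g/ is a voiced obstruent in word-final position, so it devoices to [k].
Result: [metajijeznuvek].

metajijeznuvek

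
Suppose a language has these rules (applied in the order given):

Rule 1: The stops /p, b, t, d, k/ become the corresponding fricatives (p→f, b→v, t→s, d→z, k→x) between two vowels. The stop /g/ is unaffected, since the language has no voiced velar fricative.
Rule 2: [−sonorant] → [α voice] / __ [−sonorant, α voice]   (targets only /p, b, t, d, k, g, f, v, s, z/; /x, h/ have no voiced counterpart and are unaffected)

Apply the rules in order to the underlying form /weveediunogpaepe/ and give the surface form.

weveeziunokpaefe

Rule 1 (intervocalic spirantization): /d/ is a stop between vowels /e/ and /i/, so it spirantizes to the fricative [z]. /p/ is a stop between vowels /e/ and /e/, so it spirantizes to the fricative [f]. /weveediunogpaepe/ → weveeziunogpaefe.
Rule 2 (regressive voicing assimilation): /g/ precedes the voiceless obstruent /p/, so it devoices to [k] by assimilation. /weveeziunogpaefe/ → weveeziunokpaefe.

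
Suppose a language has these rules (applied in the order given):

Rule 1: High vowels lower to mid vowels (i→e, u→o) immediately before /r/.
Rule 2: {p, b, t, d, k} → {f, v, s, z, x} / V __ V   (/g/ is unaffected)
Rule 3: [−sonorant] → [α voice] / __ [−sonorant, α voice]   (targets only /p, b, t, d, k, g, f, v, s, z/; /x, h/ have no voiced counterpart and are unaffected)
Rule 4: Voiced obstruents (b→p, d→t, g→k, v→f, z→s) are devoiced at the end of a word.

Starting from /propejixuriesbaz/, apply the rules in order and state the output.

profejixoriezbas

Rule 1 (pre-rhotic lowering): /u/ is a high vowel immediately before /r/, so it lowers to [o]. /propejixuriesbaz/ → propejixoriesbaz.
Rule 2 (intervocalic spirantization): /p/ is a stop between vowels /o/ and /e/, so it spirantizes to the fricative [f]. /propejixoriesbaz/ → profejixoriesbaz.
Rule 3 (regressive voicing assimilation): /s/ precedes the voiced obstruent /b/, so it voices to [z] by assimilation. /profejixoriesbaz/ → profejixoriezbaz.
Rule 4 (final devoicing): /z/ is a voiced obstruent in word-final position, so it devoices to [s]. /profejixoriezbaz/ → profejixoriezbas.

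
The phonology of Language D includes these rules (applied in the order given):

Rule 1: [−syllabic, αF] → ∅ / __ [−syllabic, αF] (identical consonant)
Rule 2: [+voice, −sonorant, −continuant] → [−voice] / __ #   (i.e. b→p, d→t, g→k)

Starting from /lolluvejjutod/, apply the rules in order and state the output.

loluvejutot

Rule 1 (degemination): /ll/ is a geminate; the first /l/ deletes. /jj/ is a geminate; the first /j/ deletes. /lolluvejjutod/ → loluvejutod.
Rule 2 (final devoicing): /d/ is a voiced stop in word-final position, so it devoices to [t]. /loluvejutod/ → loluvejutot.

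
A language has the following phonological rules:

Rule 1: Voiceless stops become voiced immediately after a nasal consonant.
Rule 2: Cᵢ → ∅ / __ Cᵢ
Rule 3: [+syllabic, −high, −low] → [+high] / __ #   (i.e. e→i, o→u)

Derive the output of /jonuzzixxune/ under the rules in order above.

jonuzixuni

Rule 1 (post-nasal voicing): no segment meets the environment; /jonuzzixxune/ is unchanged.
Rule 2 (degemination): /zz/ is a geminate; the first /z/ deletes. /xx/ is a geminate; the first /x/ deletes. /jonuzzixxune/ → jonuzixune.
Rule 3 (final vowel raising): /e/ is a mid vowel in word-final position, so it raises to [i]. /jonuzixune/ → jonuzixuni.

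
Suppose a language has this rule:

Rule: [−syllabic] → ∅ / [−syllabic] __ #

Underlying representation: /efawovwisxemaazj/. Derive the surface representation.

efawovwisxemaaz

/j/ is the second consonant of a word-final cluster /zj/, so it deletes.
The other instances of /f/, /w/, /v/, /s/, /x/, /m/, /z/ do not occur in the required environment and remain unchanged.
Surface form: [efawovwisxemaaz].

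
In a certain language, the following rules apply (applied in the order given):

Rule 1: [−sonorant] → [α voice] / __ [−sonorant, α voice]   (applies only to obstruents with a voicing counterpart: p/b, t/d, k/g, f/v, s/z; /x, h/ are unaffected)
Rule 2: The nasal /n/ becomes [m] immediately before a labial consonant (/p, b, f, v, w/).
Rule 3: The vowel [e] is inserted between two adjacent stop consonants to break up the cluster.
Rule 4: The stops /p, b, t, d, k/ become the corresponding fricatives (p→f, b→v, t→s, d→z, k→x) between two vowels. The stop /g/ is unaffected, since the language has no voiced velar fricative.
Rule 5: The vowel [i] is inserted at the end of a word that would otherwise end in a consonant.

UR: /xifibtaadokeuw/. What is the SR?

Rule 1 (regressive voicing assimilation): /b/ precedes the voiceless obstruent /t/, so it devoices to [p] by assimilation. /xifibtaadokeuw/ → xifiptaadokeuw.
Rule 2 (nasal place assimilation): no segment meets the environment; /xifiptaadokeuw/ is unchanged.
Rule 3 (stop-cluster e-epenthesis): /p/ and /t/ form a stop–stop cluster, so [e] is inserted between them. /xifiptaadokeuw/ → xifipetaadokeuw.
Rule 4 (intervocalic spirantization): /p/ is a stop between vowels /i/ and /e/, so it spirantizes to the fricative [f]. /t/ is a stop between vowels /e/ and /a/, so it spirantizes to the fricative [s]. /d/ is a stop between vowels /a/ and /o/, so it spirantizes to the fricative [z]. /k/ is a stop between vowels /o/ and /e/, so it spirantizes to the fricative [x]. /xifipetaadokeuw/ → xififesaazoxeuw.
Rule 5 (final i-epenthesis): the form ends in the consonant /w/, so [i] is inserted word-finally. /xififesaazoxeuw/ → xififesaazoxeuwi.

xififesaazoxeuwi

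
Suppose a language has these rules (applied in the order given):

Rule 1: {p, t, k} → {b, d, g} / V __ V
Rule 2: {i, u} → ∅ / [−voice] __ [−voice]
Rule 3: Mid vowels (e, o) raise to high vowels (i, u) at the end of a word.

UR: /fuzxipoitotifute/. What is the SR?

Rule 1 (intervocalic voicing): /p/ is a voiceless stop between vowels /i/ and /o/, so it voices to [b]. /t/ is a voiceless stop between vowels /i/ and /o/, so it voices to [d]. /t/ is a voiceless stop between vowels /o/ and /i/, so it voices to [d]. /t/ is a voiceless stop between vowels /u/ and /e/, so it voices to [d]. /fuzxipoitotifute/ → fuzxiboidodifude.
Rule 2 (high vowel syncope): no segment meets the environment; /fuzxiboidodifude/ is unchanged.
Rule 3 (final vowel raising): /e/ is a mid vowel in word-final position, so it raises to [i]. /fuzxiboidodifude/ → fuzxiboidodifudi.

fuzxiboidodifudi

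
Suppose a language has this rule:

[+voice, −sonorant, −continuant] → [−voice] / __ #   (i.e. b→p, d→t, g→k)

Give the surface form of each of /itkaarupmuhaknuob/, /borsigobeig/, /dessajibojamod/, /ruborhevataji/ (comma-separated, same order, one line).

/itkaarupmuhaknuob/: /b/ is a voiced stop in word-final position, so it devoices to [p]. → [itkaarupmuhaknuop].
/borsigobeig/: /g/ is a voiced stop in word-final position, so it devoices to [k]. → [borsigobeik].
/dessajibojamod/: /d/ is a voiced stop in word-final position, so it devoices to [t]. → [dessajibojamot].
/ruborhevataji/: the rule's environment is not met; surfaces unchanged as [ruborhevataji].

itkaarupmuhaknuop, borsigobeik, dessajibojamot, ruborhevataji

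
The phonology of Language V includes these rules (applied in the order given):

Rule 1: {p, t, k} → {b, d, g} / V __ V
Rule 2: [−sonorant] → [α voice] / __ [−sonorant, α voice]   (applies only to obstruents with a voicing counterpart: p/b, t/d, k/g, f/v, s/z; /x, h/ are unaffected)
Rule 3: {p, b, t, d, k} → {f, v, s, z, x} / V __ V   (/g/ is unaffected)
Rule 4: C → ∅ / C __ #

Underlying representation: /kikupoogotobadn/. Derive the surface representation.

Rule 1 (intervocalic voicing): /k/ is a voiceless stop between vowels /i/ and /u/, so it voices to [g]. /p/ is a voiceless stop between vowels /u/ and /o/, so it voices to [b]. /t/ is a voiceless stop between vowels /o/ and /o/, so it voices to [d]. /kikupoogotobadn/ → kiguboogodobadn.
Rule 2 (regressive voicing assimilation): no segment meets the environment; /kiguboogodobadn/ is unchanged.
Rule 3 (intervocalic spirantization): /b/ is a stop between vowels /u/ and /o/, so it spirantizes to the fricative [v]. /d/ is a stop between vowels /o/ and /o/, so it spirantizes to the fricative [z]. /b/ is a stop between vowels /o/ and /a/, so it spirantizes to the fricative [v]. /kiguboogodobadn/ → kiguvoogozovadn.
Rule 4 (final cluster simplification): /n/ is the second consonant of a word-final cluster /dn/, so it deletes. /kiguvoogozovadn/ → kiguvoogozovad.

kiguvoogozovad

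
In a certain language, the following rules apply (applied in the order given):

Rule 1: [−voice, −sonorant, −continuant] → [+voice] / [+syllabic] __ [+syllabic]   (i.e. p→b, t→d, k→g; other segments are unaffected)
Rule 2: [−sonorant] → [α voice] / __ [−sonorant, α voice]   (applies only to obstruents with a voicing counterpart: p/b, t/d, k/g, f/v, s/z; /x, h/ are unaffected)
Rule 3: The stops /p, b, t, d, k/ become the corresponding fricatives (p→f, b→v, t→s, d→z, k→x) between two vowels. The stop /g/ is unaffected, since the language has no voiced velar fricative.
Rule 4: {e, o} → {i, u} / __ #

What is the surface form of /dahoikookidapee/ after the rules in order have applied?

dahoigoogizavei

Rule 1 (intervocalic voicing): /k/ is a voiceless stop between vowels /i/ and /o/, so it voices to [g]. /k/ is a voiceless stop between vowels /o/ and /i/, so it voices to [g]. /p/ is a voiceless stop between vowels /a/ and /e/, so it voices to [b]. /dahoikookidapee/ → dahoigoogidabee.
Rule 2 (regressive voicing assimilation): no segment meets the environment; /dahoigoogidabee/ is unchanged.
Rule 3 (intervocalic spirantization): /d/ is a stop between vowels /i/ and /a/, so it spirantizes to the fricative [z]. /b/ is a stop between vowels /a/ and /e/, so it spirantizes to the fricative [v]. /dahoigoogidabee/ → dahoigoogizavee.
Rule 4 (final vowel raising): /e/ is a mid vowel in word-final position, so it raises to [i]. /dahoigoogizavee/ → dahoigoogizavei.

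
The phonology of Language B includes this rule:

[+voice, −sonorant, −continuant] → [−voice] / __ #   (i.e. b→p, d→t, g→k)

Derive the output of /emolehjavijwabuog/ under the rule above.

emolehjavijwabuok

Scanning /emolehjavijwabuog/: /b/ at position 14 is not in the conditioning environment; /g/ is a voiced stop in word-final position, so it devoices to [k].
Result: [emolehjavijwabuok].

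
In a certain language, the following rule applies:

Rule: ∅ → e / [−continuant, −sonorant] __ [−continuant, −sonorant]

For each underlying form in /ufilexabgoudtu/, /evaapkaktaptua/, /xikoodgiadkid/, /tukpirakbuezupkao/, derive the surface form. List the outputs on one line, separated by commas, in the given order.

ufilexabegoudetu, evaapekaketapetua, xikoodegiadekid, tukepirakebuezupekao

/ufilexabgoudtu/: /b/ and /g/ form a stop–stop cluster, so [e] is inserted between them. /d/ and /t/ form a stop–stop cluster, so [e] is inserted between them. → [ufilexabegoudetu].
/evaapkaktaptua/: /p/ and /k/ form a stop–stop cluster, so [e] is inserted between them. /k/ and /t/ form a stop–stop cluster, so [e] is inserted between them. /p/ and /t/ form a stop–stop cluster, so [e] is inserted between them. → [evaapekaketapetua].
/xikoodgiadkid/: /d/ and /g/ form a stop–stop cluster, so [e] is inserted between them. /d/ and /k/ form a stop–stop cluster, so [e] is inserted between them. → [xikoodegiadekid].
/tukpirakbuezupkao/: /k/ and /p/ form a stop–stop cluster, so [e] is inserted between them. /k/ and /b/ form a stop–stop cluster, so [e] is inserted between them. /p/ and /k/ form a stop–stop cluster, so [e] is inserted between them. → [tukepirakebuezupekao].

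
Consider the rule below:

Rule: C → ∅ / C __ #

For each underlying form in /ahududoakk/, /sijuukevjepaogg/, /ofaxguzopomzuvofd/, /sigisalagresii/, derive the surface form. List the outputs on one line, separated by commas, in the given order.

ahududoak, sijuukevjepaog, ofaxguzopomzuvof, sigisalagresii

/ahududoakk/: /k/ is the second consonant of a word-final cluster /kk/, so it deletes. → [ahududoak].
/sijuukevjepaogg/: /g/ is the second consonant of a word-final cluster /gg/, so it deletes. → [sijuukevjepaog].
/ofaxguzopomzuvofd/: /d/ is the second consonant of a word-final cluster /fd/, so it deletes. → [ofaxguzopomzuvof].
/sigisalagresii/: the rule's environment is not met; surfaces unchanged as [sigisalagresii].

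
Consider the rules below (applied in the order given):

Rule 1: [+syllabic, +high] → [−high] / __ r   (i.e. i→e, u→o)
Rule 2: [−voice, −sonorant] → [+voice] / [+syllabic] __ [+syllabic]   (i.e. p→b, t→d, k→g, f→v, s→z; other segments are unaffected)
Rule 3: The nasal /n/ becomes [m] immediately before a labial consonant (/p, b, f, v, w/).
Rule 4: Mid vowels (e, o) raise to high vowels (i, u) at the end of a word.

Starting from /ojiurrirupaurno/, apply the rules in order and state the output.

Rule 1 (pre-rhotic lowering): /u/ is a high vowel immediately before /r/, so it lowers to [o]. /i/ is a high vowel immediately before /r/, so it lowers to [e]. /u/ is a high vowel immediately before /r/, so it lowers to [o]. /ojiurrirupaurno/ → ojiorrerupaorno.
Rule 2 (intervocalic voicing): /p/ is a voiceless obstruent between vowels /u/ and /a/, so it voices to [b]. /ojiorrerupaorno/ → ojiorrerubaorno.
Rule 3 (nasal place assimilation): no segment meets the environment; /ojiorrerubaorno/ is unchanged.
Rule 4 (final vowel raising): /o/ is a mid vowel in word-final position, so it raises to [u]. /ojiorrerubaorno/ → ojiorrerubaornu.

ojiorrerubaornu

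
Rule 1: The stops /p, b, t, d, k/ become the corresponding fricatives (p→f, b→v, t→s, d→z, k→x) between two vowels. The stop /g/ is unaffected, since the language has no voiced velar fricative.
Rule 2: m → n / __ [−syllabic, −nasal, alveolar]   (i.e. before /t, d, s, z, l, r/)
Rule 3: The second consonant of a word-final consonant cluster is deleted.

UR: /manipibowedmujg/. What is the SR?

Rule 1 (intervocalic spirantization): /p/ is a stop between vowels /i/ and /i/, so it spirantizes to the fricative [f]. /b/ is a stop between vowels /i/ and /o/, so it spirantizes to the fricative [v]. /manipibowedmujg/ → manifivowedmujg.
Rule 2 (nasal place assimilation): no segment meets the environment; /manifivowedmujg/ is unchanged.
Rule 3 (final cluster simplification): /g/ is the second consonant of a word-final cluster /jg/, so it deletes. /manifivowedmujg/ → manifivowedmuj.

manifivowedmuj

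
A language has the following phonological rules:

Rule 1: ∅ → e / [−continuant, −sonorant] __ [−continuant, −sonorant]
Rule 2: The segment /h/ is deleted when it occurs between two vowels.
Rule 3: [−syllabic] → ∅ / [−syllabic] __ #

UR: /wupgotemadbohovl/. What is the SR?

Rule 1 (stop-cluster e-epenthesis): /p/ and /g/ form a stop–stop cluster, so [e] is inserted between them. /d/ and /b/ form a stop–stop cluster, so [e] is inserted between them. /wupgotemadbohovl/ → wupegotemadebohovl.
Rule 2 (intervocalic h-deletion): /h/ occurs between vowels /o/ and /o/, so it deletes. /wupegotemadebohovl/ → wupegotemadeboovl.
Rule 3 (final cluster simplification): /l/ is the second consonant of a word-final cluster /vl/, so it deletes. /wupegotemadeboovl/ → wupegotemadeboov.

wupegotemadeboov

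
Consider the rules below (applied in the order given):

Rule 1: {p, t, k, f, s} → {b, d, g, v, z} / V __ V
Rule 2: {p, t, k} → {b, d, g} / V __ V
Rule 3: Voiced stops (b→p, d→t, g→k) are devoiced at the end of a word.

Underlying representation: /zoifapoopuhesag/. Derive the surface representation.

zoivaboobuhezak

Rule 1 (intervocalic voicing): /f/ is a voiceless obstruent between vowels /i/ and /a/, so it voices to [v]. /p/ is a voiceless obstruent between vowels /a/ and /o/, so it voices to [b]. /p/ is a voiceless obstruent between vowels /o/ and /u/, so it voices to [b]. /s/ is a voiceless obstruent between vowels /e/ and /a/, so it voices to [z]. /zoifapoopuhesag/ → zoivaboobuhezag.
Rule 2 (intervocalic voicing): no segment meets the environment; /zoivaboobuhezag/ is unchanged.
Rule 3 (final devoicing): /g/ is a voiced stop in word-final position, so it devoices to [k]. /zoivaboobuhezag/ → zoivaboobuhezak.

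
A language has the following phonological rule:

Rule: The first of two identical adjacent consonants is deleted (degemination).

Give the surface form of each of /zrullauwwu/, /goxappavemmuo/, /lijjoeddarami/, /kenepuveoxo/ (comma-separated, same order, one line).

/zrullauwwu/: /ll/ is a geminate; the first /l/ deletes. /ww/ is a geminate; the first /w/ deletes. → [zrulauwu].
/goxappavemmuo/: /pp/ is a geminate; the first /p/ deletes. /mm/ is a geminate; the first /m/ deletes. → [goxapavemuo].
/lijjoeddarami/: /jj/ is a geminate; the first /j/ deletes. /dd/ is a geminate; the first /d/ deletes. → [lijoedarami].
/kenepuveoxo/: the rule's environment is not met; surfaces unchanged as [kenepuveoxo].

zrulauwu, goxapavemuo, lijoedarami, kenepuveoxo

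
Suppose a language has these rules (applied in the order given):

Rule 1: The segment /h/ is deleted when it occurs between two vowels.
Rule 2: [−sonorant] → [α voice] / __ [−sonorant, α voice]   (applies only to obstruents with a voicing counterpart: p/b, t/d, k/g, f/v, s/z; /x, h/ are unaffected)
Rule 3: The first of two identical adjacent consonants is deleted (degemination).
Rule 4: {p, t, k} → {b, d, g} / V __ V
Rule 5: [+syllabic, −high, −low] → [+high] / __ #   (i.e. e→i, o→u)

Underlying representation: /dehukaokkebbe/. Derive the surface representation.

deugaogebi

Rule 1 (intervocalic h-deletion): /h/ occurs between vowels /e/ and /u/, so it deletes. /dehukaokkebbe/ → deukaokkebbe.
Rule 2 (regressive voicing assimilation): no segment meets the environment; /deukaokkebbe/ is unchanged.
Rule 3 (degemination): /kk/ is a geminate; the first /k/ deletes. /bb/ is a geminate; the first /b/ deletes. /deukaokkebbe/ → deukaokebe.
Rule 4 (intervocalic voicing): /k/ is a voiceless stop between vowels /u/ and /a/, so it voices to [g]. /k/ is a voiceless stop between vowels /o/ and /e/, so it voices to [g]. /deukaokebe/ → deugaogebe.
Rule 5 (final vowel raising): /e/ is a mid vowel in word-final position, so it raises to [i]. /deugaogebe/ → deugaogebi.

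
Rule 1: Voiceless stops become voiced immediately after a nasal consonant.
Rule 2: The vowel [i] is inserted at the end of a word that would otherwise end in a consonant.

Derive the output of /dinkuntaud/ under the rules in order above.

Rule 1 (post-nasal voicing): /k/ is a voiceless stop immediately after the nasal /n/, so it voices to [g]. /t/ is a voiceless stop immediately after the nasal /n/, so it voices to [d]. /dinkuntaud/ → dingundaud.
Rule 2 (final i-epenthesis): the form ends in the consonant /d/, so [i] is inserted word-finally. /dingundaud/ → dingundaudi.

dingundaudi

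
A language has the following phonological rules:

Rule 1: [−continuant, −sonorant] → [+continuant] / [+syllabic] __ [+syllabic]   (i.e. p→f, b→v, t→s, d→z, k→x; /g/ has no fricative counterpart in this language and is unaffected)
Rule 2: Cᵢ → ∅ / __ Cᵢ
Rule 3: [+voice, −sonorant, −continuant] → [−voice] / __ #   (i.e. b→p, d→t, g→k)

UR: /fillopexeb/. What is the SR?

Rule 1 (intervocalic spirantization): /p/ is a stop between vowels /o/ and /e/, so it spirantizes to the fricative [f]. /fillopexeb/ → fillofexeb.
Rule 2 (degemination): /ll/ is a geminate; the first /l/ deletes. /fillofexeb/ → filofexeb.
Rule 3 (final devoicing): /b/ is a voiced stop in word-final position, so it devoices to [p]. /filofexeb/ → filofexep.

filofexep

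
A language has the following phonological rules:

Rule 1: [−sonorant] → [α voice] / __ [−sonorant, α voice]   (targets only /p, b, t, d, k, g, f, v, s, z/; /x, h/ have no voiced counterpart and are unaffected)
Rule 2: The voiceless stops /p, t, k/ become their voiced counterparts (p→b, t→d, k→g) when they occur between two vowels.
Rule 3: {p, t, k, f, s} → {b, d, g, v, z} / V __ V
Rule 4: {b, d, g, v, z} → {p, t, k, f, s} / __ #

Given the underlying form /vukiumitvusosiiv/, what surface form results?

vugiumidvuzoziif

Rule 1 (regressive voicing assimilation): /t/ precedes the voiced obstruent /v/, so it voices to [d] by assimilation. /vukiumitvusosiiv/ → vukiumidvusosiiv.
Rule 2 (intervocalic voicing): /k/ is a voiceless stop between vowels /u/ and /i/, so it voices to [g]. /vukiumidvusosiiv/ → vugiumidvusosiiv.
Rule 3 (intervocalic voicing): /s/ is a voiceless obstruent between vowels /u/ and /o/, so it voices to [z]. /s/ is a voiceless obstruent between vowels /o/ and /i/, so it voices to [z]. /vugiumidvusosiiv/ → vugiumidvuzoziiv.
Rule 4 (final devoicing): /v/ is a voiced obstruent in word-final position, so it devoices to [f]. /vugiumidvuzoziiv/ → vugiumidvuzoziif.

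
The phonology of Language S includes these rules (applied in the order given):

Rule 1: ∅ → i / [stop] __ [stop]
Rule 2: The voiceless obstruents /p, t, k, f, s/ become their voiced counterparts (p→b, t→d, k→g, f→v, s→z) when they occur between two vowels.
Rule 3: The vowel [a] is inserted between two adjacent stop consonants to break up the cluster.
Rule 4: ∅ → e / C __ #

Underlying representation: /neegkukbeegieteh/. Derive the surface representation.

neegigugibeegiedehe

Rule 1 (stop-cluster i-epenthesis): /g/ and /k/ form a stop–stop cluster, so [i] is inserted between them. /k/ and /b/ form a stop–stop cluster, so [i] is inserted between them. /neegkukbeegieteh/ → neegikukibeegieteh.
Rule 2 (intervocalic voicing): /k/ is a voiceless obstruent between vowels /i/ and /u/, so it voices to [g]. /k/ is a voiceless obstruent between vowels /u/ and /i/, so it voices to [g]. /t/ is a voiceless obstruent between vowels /e/ and /e/, so it voices to [d]. /neegikukibeegieteh/ → neegigugibeegiedeh.
Rule 3 (stop-cluster a-epenthesis): no segment meets the environment; /neegigugibeegiedeh/ is unchanged.
Rule 4 (final e-epenthesis): the form ends in the consonant /h/, so [e] is inserted word-finally. /neegigugibeegiedeh/ → neegigugibeegiedehe.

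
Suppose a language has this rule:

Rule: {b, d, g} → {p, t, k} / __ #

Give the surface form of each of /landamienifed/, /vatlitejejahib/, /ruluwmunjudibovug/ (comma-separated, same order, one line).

/landamienifed/: /d/ is a voiced stop in word-final position, so it devoices to [t]. → [landamienifet].
/vatlitejejahib/: /b/ is a voiced stop in word-final position, so it devoices to [p]. → [vatlitejejahip].
/ruluwmunjudibovug/: /g/ is a voiced stop in word-final position, so it devoices to [k]. → [ruluwmunjudibovuk].

landamienifet, vatlitejejahip, ruluwmunjudibovuk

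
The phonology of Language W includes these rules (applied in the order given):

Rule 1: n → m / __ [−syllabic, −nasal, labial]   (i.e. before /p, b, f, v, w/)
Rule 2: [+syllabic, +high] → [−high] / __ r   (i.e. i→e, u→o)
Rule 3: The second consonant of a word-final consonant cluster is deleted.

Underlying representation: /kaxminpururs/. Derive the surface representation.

Rule 1 (nasal place assimilation): /n/ precedes the labial consonant /p/, so it assimilates in place to [m]. /kaxminpururs/ → kaxmimpururs.
Rule 2 (pre-rhotic lowering): /u/ is a high vowel immediately before /r/, so it lowers to [o]. /u/ is a high vowel immediately before /r/, so it lowers to [o]. /kaxmimpururs/ → kaxmimporors.
Rule 3 (final cluster simplification): /s/ is the second consonant of a word-final cluster /rs/, so it deletes. /kaxmimporors/ → kaxmimporor.

kaxmimporor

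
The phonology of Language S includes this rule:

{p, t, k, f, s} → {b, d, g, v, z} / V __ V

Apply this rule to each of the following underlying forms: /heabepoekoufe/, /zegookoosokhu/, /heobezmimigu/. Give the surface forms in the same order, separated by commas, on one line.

/heabepoekoufe/: /p/ is a voiceless obstruent between vowels /e/ and /o/, so it voices to [b]. /k/ is a voiceless obstruent between vowels /e/ and /o/, so it voices to [g]. /f/ is a voiceless obstruent between vowels /u/ and /e/, so it voices to [v]. → [heabeboegouve].
/zegookoosokhu/: /k/ is a voiceless obstruent between vowels /o/ and /o/, so it voices to [g]. /s/ is a voiceless obstruent between vowels /o/ and /o/, so it voices to [z]. → [zegoogoozokhu].
/heobezmimigu/: the rule's environment is not met; surfaces unchanged as [heobezmimigu].

heabeboegouve, zegoogoozokhu, heobezmimigu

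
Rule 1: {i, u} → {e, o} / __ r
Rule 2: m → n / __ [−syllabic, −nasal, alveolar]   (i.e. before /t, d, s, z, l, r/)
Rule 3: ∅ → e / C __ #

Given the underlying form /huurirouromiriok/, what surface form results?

huorerooromerioke

Rule 1 (pre-rhotic lowering): /u/ is a high vowel immediately before /r/, so it lowers to [o]. /i/ is a high vowel immediately before /r/, so it lowers to [e]. /u/ is a high vowel immediately before /r/, so it lowers to [o]. /i/ is a high vowel immediately before /r/, so it lowers to [e]. /huurirouromiriok/ → huorerooromeriok.
Rule 2 (nasal place assimilation): no segment meets the environment; /huorerooromeriok/ is unchanged.
Rule 3 (final e-epenthesis): the form ends in the consonant /k/, so [e] is inserted word-finally. /huorerooromeriok/ → huorerooromerioke.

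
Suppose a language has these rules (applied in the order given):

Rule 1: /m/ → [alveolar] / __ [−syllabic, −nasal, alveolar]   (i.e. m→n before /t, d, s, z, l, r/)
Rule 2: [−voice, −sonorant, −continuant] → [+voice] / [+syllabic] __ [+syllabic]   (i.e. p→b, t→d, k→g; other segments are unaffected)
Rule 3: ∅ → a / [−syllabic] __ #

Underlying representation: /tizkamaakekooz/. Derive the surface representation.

Rule 1 (nasal place assimilation): no segment meets the environment; /tizkamaakekooz/ is unchanged.
Rule 2 (intervocalic voicing): /k/ is a voiceless stop between vowels /a/ and /e/, so it voices to [g]. /k/ is a voiceless stop between vowels /e/ and /o/, so it voices to [g]. /tizkamaakekooz/ → tizkamaagegooz.
Rule 3 (final a-epenthesis): the form ends in the consonant /z/, so [a] is inserted word-finally. /tizkamaagegooz/ → tizkamaagegooza.

tizkamaagegooza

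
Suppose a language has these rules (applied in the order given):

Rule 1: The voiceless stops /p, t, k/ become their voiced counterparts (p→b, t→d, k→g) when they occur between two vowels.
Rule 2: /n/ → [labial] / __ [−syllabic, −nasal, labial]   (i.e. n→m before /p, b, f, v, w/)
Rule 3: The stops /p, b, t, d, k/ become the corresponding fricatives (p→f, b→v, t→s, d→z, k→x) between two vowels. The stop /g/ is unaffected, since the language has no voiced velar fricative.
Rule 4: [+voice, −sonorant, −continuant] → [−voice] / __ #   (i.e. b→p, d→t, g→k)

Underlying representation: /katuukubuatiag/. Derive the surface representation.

kazuuguvuaziak

Rule 1 (intervocalic voicing): /t/ is a voiceless stop between vowels /a/ and /u/, so it voices to [d]. /k/ is a voiceless stop between vowels /u/ and /u/, so it voices to [g]. /t/ is a voiceless stop between vowels /a/ and /i/, so it voices to [d]. /katuukubuatiag/ → kaduugubuadiag.
Rule 2 (nasal place assimilation): no segment meets the environment; /kaduugubuadiag/ is unchanged.
Rule 3 (intervocalic spirantization): /d/ is a stop between vowels /a/ and /u/, so it spirantizes to the fricative [z]. /b/ is a stop between vowels /u/ and /u/, so it spirantizes to the fricative [v]. /d/ is a stop between vowels /a/ and /i/, so it spirantizes to the fricative [z]. /kaduugubuadiag/ → kazuuguvuaziag.
Rule 4 (final devoicing): /g/ is a voiced stop in word-final position, so it devoices to [k]. /kazuuguvuaziag/ → kazuuguvuaziak.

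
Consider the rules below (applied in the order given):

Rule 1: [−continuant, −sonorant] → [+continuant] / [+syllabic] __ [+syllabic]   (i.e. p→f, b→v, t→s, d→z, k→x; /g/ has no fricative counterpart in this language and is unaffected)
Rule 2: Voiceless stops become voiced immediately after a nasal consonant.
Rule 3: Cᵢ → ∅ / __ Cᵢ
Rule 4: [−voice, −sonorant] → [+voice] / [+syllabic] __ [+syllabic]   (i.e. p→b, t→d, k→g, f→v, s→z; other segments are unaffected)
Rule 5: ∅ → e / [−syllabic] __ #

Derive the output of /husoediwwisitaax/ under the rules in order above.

Rule 1 (intervocalic spirantization): /d/ is a stop between vowels /e/ and /i/, so it spirantizes to the fricative [z]. /t/ is a stop between vowels /i/ and /a/, so it spirantizes to the fricative [s]. /husoediwwisitaax/ → husoeziwwisisaax.
Rule 2 (post-nasal voicing): no segment meets the environment; /husoeziwwisisaax/ is unchanged.
Rule 3 (degemination): /ww/ is a geminate; the first /w/ deletes. /husoeziwwisisaax/ → husoeziwisisaax.
Rule 4 (intervocalic voicing): /s/ is a voiceless obstruent between vowels /u/ and /o/, so it voices to [z]. /s/ is a voiceless obstruent between vowels /i/ and /i/, so it voices to [z]. /s/ is a voiceless obstruent between vowels /i/ and /a/, so it voices to [z]. /husoeziwisisaax/ → huzoeziwizizaax.
Rule 5 (final e-epenthesis): the form ends in the consonant /x/, so [e] is inserted word-finally. /huzoeziwizizaax/ → huzoeziwizizaaxe.

huzoeziwizizaaxe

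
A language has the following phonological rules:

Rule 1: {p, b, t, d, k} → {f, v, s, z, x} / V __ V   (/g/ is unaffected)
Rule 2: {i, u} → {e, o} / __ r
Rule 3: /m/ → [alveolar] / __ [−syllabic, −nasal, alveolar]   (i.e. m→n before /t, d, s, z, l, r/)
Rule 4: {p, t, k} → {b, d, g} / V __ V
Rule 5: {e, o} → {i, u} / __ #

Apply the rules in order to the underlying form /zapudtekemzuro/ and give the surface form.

Rule 1 (intervocalic spirantization): /p/ is a stop between vowels /a/ and /u/, so it spirantizes to the fricative [f]. /k/ is a stop between vowels /e/ and /e/, so it spirantizes to the fricative [x]. /zapudtekemzuro/ → zafudtexemzuro.
Rule 2 (pre-rhotic lowering): /u/ is a high vowel immediately before /r/, so it lowers to [o]. /zafudtexemzuro/ → zafudtexemzoro.
Rule 3 (nasal place assimilation): /m/ precedes the alveolar consonant /z/, so it assimilates in place to [n]. /zafudtexemzoro/ → zafudtexenzoro.
Rule 4 (intervocalic voicing): no segment meets the environment; /zafudtexenzoro/ is unchanged.
Rule 5 (final vowel raising): /o/ is a mid vowel in word-final position, so it raises to [u]. /zafudtexenzoro/ → zafudtexenzoru.

zafudtexenzoru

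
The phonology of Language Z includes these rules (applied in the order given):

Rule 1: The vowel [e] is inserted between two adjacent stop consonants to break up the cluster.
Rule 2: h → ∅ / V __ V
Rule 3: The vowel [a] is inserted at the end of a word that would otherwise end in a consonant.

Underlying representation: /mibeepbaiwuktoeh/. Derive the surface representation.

mibeepebaiwuketoeha

Rule 1 (stop-cluster e-epenthesis): /p/ and /b/ form a stop–stop cluster, so [e] is inserted between them. /k/ and /t/ form a stop–stop cluster, so [e] is inserted between them. /mibeepbaiwuktoeh/ → mibeepebaiwuketoeh.
Rule 2 (intervocalic h-deletion): no segment meets the environment; /mibeepebaiwuketoeh/ is unchanged.
Rule 3 (final a-epenthesis): the form ends in the consonant /h/, so [a] is inserted word-finally. /mibeepebaiwuketoeh/ → mibeepebaiwuketoeha.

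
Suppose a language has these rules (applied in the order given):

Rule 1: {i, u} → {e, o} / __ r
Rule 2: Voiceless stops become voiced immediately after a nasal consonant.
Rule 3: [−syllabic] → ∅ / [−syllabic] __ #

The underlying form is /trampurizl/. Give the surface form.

Rule 1 (pre-rhotic lowering): /u/ is a high vowel immediately before /r/, so it lowers to [o]. /trampurizl/ → tramporizl.
Rule 2 (post-nasal voicing): /p/ is a voiceless stop immediately after the nasal /m/, so it voices to [b]. /tramporizl/ → tramborizl.
Rule 3 (final cluster simplification): /l/ is the second consonant of a word-final cluster /zl/, so it deletes. /tramborizl/ → tramboriz.

tramboriz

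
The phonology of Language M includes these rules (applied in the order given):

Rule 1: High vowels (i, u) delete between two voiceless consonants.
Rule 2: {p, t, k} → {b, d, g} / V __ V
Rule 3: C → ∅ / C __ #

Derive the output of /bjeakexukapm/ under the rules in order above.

Rule 1 (high vowel syncope): /u/ is a high vowel flanked by voiceless consonants /x/ and /k/, so it deletes. /bjeakexukapm/ → bjeakexkapm.
Rule 2 (intervocalic voicing): /k/ is a voiceless stop between vowels /a/ and /e/, so it voices to [g]. /bjeakexkapm/ → bjeagexkapm.
Rule 3 (final cluster simplification): /m/ is the second consonant of a word-final cluster /pm/, so it deletes. /bjeagexkapm/ → bjeagexkap.

bjeagexkap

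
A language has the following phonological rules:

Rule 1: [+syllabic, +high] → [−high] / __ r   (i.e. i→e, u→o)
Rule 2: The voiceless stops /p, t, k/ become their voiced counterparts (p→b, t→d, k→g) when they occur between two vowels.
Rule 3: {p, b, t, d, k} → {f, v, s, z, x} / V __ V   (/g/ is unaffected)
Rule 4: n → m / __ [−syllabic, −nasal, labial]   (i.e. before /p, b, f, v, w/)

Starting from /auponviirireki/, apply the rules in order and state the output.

auvomviereregi

Rule 1 (pre-rhotic lowering): /i/ is a high vowel immediately before /r/, so it lowers to [e]. /i/ is a high vowel immediately before /r/, so it lowers to [e]. /auponviirireki/ → auponvierereki.
Rule 2 (intervocalic voicing): /p/ is a voiceless stop between vowels /u/ and /o/, so it voices to [b]. /k/ is a voiceless stop between vowels /e/ and /i/, so it voices to [g]. /auponvierereki/ → aubonviereregi.
Rule 3 (intervocalic spirantization): /b/ is a stop between vowels /u/ and /o/, so it spirantizes to the fricative [v]. /aubonviereregi/ → auvonviereregi.
Rule 4 (nasal place assimilation): /n/ precedes the labial consonant /v/, so it assimilates in place to [m]. /auvonviereregi/ → auvomviereregi.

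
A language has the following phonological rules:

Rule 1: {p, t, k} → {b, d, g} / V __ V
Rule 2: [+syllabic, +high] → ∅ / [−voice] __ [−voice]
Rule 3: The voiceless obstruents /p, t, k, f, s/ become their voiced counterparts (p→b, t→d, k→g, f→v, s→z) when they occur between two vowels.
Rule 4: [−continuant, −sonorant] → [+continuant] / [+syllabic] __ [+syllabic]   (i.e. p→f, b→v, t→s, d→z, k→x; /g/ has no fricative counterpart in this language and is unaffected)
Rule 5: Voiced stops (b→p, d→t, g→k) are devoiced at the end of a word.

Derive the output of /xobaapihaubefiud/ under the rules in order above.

xovaavihauveviut

Rule 1 (intervocalic voicing): /p/ is a voiceless stop between vowels /a/ and /i/, so it voices to [b]. /xobaapihaubefiud/ → xobaabihaubefiud.
Rule 2 (high vowel syncope): no segment meets the environment; /xobaabihaubefiud/ is unchanged.
Rule 3 (intervocalic voicing): /f/ is a voiceless obstruent between vowels /e/ and /i/, so it voices to [v]. /xobaabihaubefiud/ → xobaabihaubeviud.
Rule 4 (intervocalic spirantization): /b/ is a stop between vowels /o/ and /a/, so it spirantizes to the fricative [v]. /b/ is a stop between vowels /a/ and /i/, so it spirantizes to the fricative [v]. /b/ is a stop between vowels /u/ and /e/, so it spirantizes to the fricative [v]. /xobaabihaubeviud/ → xovaavihauveviud.
Rule 5 (final devoicing): /d/ is a voiced stop in word-final position, so it devoices to [t]. /xovaavihauveviud/ → xovaavihauveviut.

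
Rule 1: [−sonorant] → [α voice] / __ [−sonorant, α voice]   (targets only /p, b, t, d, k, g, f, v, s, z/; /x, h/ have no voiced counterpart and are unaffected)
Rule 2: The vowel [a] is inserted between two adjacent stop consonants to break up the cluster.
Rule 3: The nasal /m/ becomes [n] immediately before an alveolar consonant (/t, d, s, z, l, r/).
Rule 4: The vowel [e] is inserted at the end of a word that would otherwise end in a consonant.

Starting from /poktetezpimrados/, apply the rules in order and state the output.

Rule 1 (regressive voicing assimilation): /z/ precedes the voiceless obstruent /p/, so it devoices to [s] by assimilation. /poktetezpimrados/ → poktetespimrados.
Rule 2 (stop-cluster a-epenthesis): /k/ and /t/ form a stop–stop cluster, so [a] is inserted between them. /poktetespimrados/ → pokatetespimrados.
Rule 3 (nasal place assimilation): /m/ precedes the alveolar consonant /r/, so it assimilates in place to [n]. /pokatetespimrados/ → pokatetespinrados.
Rule 4 (final e-epenthesis): the form ends in the consonant /s/, so [e] is inserted word-finally. /pokatetespinrados/ → pokatetespinradose.

pokatetespinradose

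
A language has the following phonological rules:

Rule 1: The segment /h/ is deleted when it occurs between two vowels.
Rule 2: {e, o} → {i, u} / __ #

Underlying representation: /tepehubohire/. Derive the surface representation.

Rule 1 (intervocalic h-deletion): /h/ occurs between vowels /e/ and /u/, so it deletes. /h/ occurs between vowels /o/ and /i/, so it deletes. /tepehubohire/ → tepeuboire.
Rule 2 (final vowel raising): /e/ is a mid vowel in word-final position, so it raises to [i]. /tepeuboire/ → tepeuboiri.

tepeuboiri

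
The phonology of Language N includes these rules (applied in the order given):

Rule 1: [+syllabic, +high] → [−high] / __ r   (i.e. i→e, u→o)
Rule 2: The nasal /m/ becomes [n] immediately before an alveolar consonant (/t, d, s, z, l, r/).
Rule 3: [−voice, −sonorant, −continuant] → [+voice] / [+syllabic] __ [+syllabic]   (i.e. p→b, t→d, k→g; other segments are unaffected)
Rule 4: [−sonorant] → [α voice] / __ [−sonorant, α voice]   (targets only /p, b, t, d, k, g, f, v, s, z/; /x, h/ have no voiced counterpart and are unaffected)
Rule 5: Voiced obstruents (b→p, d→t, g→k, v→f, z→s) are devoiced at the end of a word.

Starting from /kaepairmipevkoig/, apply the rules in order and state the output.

kaebaermibefkoik

Rule 1 (pre-rhotic lowering): /i/ is a high vowel immediately before /r/, so it lowers to [e]. /kaepairmipevkoig/ → kaepaermipevkoig.
Rule 2 (nasal place assimilation): no segment meets the environment; /kaepaermipevkoig/ is unchanged.
Rule 3 (intervocalic voicing): /p/ is a voiceless stop between vowels /e/ and /a/, so it voices to [b]. /p/ is a voiceless stop between vowels /i/ and /e/, so it voices to [b]. /kaepaermipevkoig/ → kaebaermibevkoig.
Rule 4 (regressive voicing assimilation): /v/ precedes the voiceless obstruent /k/, so it devoices to [f] by assimilation. /kaebaermibevkoig/ → kaebaermibefkoig.
Rule 5 (final devoicing): /g/ is a voiced obstruent in word-final position, so it devoices to [k]. /kaebaermibefkoig/ → kaebaermibefkoik.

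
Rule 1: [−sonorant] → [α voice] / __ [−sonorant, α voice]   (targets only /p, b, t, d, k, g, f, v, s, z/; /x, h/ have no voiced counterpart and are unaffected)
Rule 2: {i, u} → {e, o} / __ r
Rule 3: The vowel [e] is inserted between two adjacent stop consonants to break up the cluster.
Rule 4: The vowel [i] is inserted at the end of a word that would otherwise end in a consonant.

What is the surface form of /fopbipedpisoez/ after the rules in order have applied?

Rule 1 (regressive voicing assimilation): /p/ precedes the voiced obstruent /b/, so it voices to [b] by assimilation. /d/ precedes the voiceless obstruent /p/, so it devoices to [t] by assimilation. /fopbipedpisoez/ → fobbipetpisoez.
Rule 2 (pre-rhotic lowering): no segment meets the environment; /fobbipetpisoez/ is unchanged.
Rule 3 (stop-cluster e-epenthesis): /b/ and /b/ form a stop–stop cluster, so [e] is inserted between them. /t/ and /p/ form a stop–stop cluster, so [e] is inserted between them. /fobbipetpisoez/ → fobebipetepisoez.
Rule 4 (final i-epenthesis): the form ends in the consonant /z/, so [i] is inserted word-finally. /fobebipetepisoez/ → fobebipetepisoezi.

fobebipetepisoezi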